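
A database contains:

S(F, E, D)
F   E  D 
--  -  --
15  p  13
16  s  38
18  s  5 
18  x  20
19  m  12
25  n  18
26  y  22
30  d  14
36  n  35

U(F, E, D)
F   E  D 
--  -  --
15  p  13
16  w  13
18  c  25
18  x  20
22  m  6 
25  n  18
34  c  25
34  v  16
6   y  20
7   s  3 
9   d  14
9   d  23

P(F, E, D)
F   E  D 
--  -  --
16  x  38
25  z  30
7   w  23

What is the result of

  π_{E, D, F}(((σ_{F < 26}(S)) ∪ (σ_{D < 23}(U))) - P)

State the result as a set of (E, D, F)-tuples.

Selection F < 26: {(15, p, 13), (16, s, 38), (18, s, 5), (18, x, 20), (19, m, 12), (25, n, 18)}
Selection D < 23: {(15, p, 13), (16, w, 13), (18, x, 20), (22, m, 6), (25, n, 18), (34, v, 16), (6, y, 20), (7, s, 3), (9, d, 14)}
Union: {(15, p, 13), (16, s, 38), (18, s, 5), (18, x, 20), (19, m, 12), (25, n, 18)} with {(15, p, 13), (16, w, 13), (18, x, 20), (22, m, 6), (25, n, 18), (34, v, 16), (6, y, 20), (7, s, 3), (9, d, 14)} → {(15, p, 13), (16, s, 38), (16, w, 13), (18, s, 5), (18, x, 20), (19, m, 12), (22, m, 6), (25, n, 18), (34, v, 16), (6, y, 20), (7, s, 3), (9, d, 14)}
Difference: {(15, p, 13), (16, s, 38), (16, w, 13), (18, s, 5), (18, x, 20), (19, m, 12), (22, m, 6), (25, n, 18), (34, v, 16), (6, y, 20), (7, s, 3), (9, d, 14)} with {(16, x, 38), (25, z, 30), (7, w, 23)} → {(15, p, 13), (16, s, 38), (16, w, 13), (18, s, 5), (18, x, 20), (19, m, 12), (22, m, 6), (25, n, 18), (34, v, 16), (6, y, 20), (7, s, 3), (9, d, 14)}
π[E, D, F]: project onto (E, D, F) → {(d, 14, 9), (m, 12, 19), (m, 6, 22), (n, 18, 25), (p, 13, 15), (s, 3, 7), (s, 38, 16), (s, 5, 18), (v, 16, 34), (w, 13, 16), (x, 20, 18), (y, 20, 6)}

{(d, 14, 9), (m, 12, 19), (m, 6, 22), (n, 18, 25), (p, 13, 15), (s, 3, 7), (s, 38, 16), (s, 5, 18), (v, 16, 34), (w, 13, 16), (x, 20, 18), (y, 20, 6)}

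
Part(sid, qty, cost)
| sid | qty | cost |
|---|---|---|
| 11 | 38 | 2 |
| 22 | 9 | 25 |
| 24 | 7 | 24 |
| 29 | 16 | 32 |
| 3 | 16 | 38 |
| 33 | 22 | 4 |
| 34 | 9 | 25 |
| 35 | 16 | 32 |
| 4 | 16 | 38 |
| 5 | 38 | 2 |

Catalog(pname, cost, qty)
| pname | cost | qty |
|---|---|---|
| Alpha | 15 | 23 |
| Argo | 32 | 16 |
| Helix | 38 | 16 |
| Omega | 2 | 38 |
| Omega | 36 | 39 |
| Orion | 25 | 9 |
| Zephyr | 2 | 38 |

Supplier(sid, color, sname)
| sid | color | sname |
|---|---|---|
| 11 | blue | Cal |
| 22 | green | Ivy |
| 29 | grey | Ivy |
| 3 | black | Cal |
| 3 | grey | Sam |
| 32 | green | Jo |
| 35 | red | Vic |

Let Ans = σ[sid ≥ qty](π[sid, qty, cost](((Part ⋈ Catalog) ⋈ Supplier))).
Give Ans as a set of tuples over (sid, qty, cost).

Joining Part and Catalog on qty, cost yields {(11, 38, 2, Omega), (11, 38, 2, Zephyr), (22, 9, 25, Orion), (29, 16, 32, Argo), (3, 16, 38, Helix), (34, 9, 25, Orion), (35, 16, 32, Argo), (4, 16, 38, Helix), (5, 38, 2, Omega), (5, 38, 2, Zephyr)}.
Joining (Part ⋈ Catalog) and Supplier on sid yields {(11, 38, 2, Omega, blue, Cal), (11, 38, 2, Zephyr, blue, Cal), (22, 9, 25, Orion, green, Ivy), (29, 16, 32, Argo, grey, Ivy), (3, 16, 38, Helix, black, Cal), (3, 16, 38, Helix, grey, Sam), (35, 16, 32, Argo, red, Vic)}.
Projecting to sid, qty, cost (2 duplicate(s) eliminated): {(11, 38, 2), (22, 9, 25), (29, 16, 32), (3, 16, 38), (35, 16, 32)}
Selection sid ≥ qty: {(22, 9, 25), (29, 16, 32), (35, 16, 32)}

{(22, 9, 25), (29, 16, 32), (35, 16, 32)}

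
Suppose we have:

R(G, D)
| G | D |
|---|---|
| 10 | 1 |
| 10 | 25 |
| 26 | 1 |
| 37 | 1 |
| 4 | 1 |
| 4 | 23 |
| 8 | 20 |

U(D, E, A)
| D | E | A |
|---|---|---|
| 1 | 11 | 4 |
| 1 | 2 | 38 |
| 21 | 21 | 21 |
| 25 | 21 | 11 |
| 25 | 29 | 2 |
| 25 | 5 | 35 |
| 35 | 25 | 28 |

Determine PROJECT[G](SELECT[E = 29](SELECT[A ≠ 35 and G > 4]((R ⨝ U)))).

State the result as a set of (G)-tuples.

{10}

Natural join on D: {(10, 1, 11, 4), (10, 1, 2, 38), (10, 25, 21, 11), (10, 25, 29, 2), (10, 25, 5, 35), (26, 1, 11, 4), (26, 1, 2, 38), (37, 1, 11, 4), (37, 1, 2, 38), (4, 1, 11, 4), (4, 1, 2, 38)}
Selection A ≠ 35 and G > 4: {(10, 1, 11, 4), (10, 1, 2, 38), (10, 25, 21, 11), (10, 25, 29, 2), (26, 1, 11, 4), (26, 1, 2, 38), (37, 1, 11, 4), (37, 1, 2, 38)}
Selection E = 29: {(10, 25, 29, 2)}
π[G]: project onto (G) → {10}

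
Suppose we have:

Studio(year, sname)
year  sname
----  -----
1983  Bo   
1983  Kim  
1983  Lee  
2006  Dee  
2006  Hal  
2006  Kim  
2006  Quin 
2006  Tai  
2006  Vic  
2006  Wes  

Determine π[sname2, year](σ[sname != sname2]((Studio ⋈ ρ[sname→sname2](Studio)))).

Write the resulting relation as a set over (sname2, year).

ρ[sname→sname2]: schema becomes (year, sname2); tuples unchanged.
Natural join on year: {(1983, Bo, Bo), (1983, Bo, Kim), (1983, Bo, Lee), (1983, Kim, Bo), (1983, Kim, Kim), (1983, Kim, Lee), (1983, Lee, Bo), (1983, Lee, Kim), (1983, Lee, Lee), (2006, Dee, Dee), (2006, Dee, Hal), (2006, Dee, Kim), (2006, Dee, Quin), (2006, Dee, Tai), (2006, Dee, Vic), (2006, Dee, Wes), (2006, Hal, Dee), (2006, Hal, Hal), (2006, Hal, Kim), (2006, Hal, Quin), (2006, Hal, Tai), (2006, Hal, Vic), (2006, Hal, Wes), (2006, Kim, Dee), (2006, Kim, Hal), (2006, Kim, Kim), (2006, Kim, Quin), (2006, Kim, Tai), (2006, Kim, Vic), (2006, Kim, Wes), (2006, Quin, Dee), (2006, Quin, Hal), (2006, Quin, Kim), (2006, Quin, Quin), (2006, Quin, Tai), (2006, Quin, Vic), (2006, Quin, Wes), (2006, Tai, Dee), (2006, Tai, Hal), (2006, Tai, Kim), (2006, Tai, Quin), (2006, Tai, Tai), (2006, Tai, Vic), (2006, Tai, Wes), (2006, Vic, Dee), (2006, Vic, Hal), (2006, Vic, Kim), (2006, Vic, Quin), (2006, Vic, Tai), (2006, Vic, Vic), (2006, Vic, Wes), (2006, Wes, Dee), (2006, Wes, Hal), (2006, Wes, Kim), (2006, Wes, Quin), (2006, Wes, Tai), (2006, Wes, Vic), (2006, Wes, Wes)}
Filtering on sname != sname2 leaves {(1983, Bo, Kim), (1983, Bo, Lee), (1983, Kim, Bo), (1983, Kim, Lee), (1983, Lee, Bo), (1983, Lee, Kim), (2006, Dee, Hal), (2006, Dee, Kim), (2006, Dee, Quin), (2006, Dee, Tai), (2006, Dee, Vic), (2006, Dee, Wes), (2006, Hal, Dee), (2006, Hal, Kim), (2006, Hal, Quin), (2006, Hal, Tai), (2006, Hal, Vic), (2006, Hal, Wes), (2006, Kim, Dee), (2006, Kim, Hal), (2006, Kim, Quin), (2006, Kim, Tai), (2006, Kim, Vic), (2006, Kim, Wes), (2006, Quin, Dee), (2006, Quin, Hal), (2006, Quin, Kim), (2006, Quin, Tai), (2006, Quin, Vic), (2006, Quin, Wes), (2006, Tai, Dee), (2006, Tai, Hal), (2006, Tai, Kim), (2006, Tai, Quin), (2006, Tai, Vic), (2006, Tai, Wes), (2006, Vic, Dee), (2006, Vic, Hal), (2006, Vic, Kim), (2006, Vic, Quin), (2006, Vic, Tai), (2006, Vic, Wes), (2006, Wes, Dee), (2006, Wes, Hal), (2006, Wes, Kim), (2006, Wes, Quin), (2006, Wes, Tai), (2006, Wes, Vic)}.
Projecting to sname2, year (38 duplicate(s) eliminated): {(Bo, 1983), (Dee, 2006), (Hal, 2006), (Kim, 1983), (Kim, 2006), (Lee, 1983), (Quin, 2006), (Tai, 2006), (Vic, 2006), (Wes, 2006)}

{(Bo, 1983), (Dee, 2006), (Hal, 2006), (Kim, 1983), (Kim, 2006), (Lee, 1983), (Quin, 2006), (Tai, 2006), (Vic, 2006), (Wes, 2006)}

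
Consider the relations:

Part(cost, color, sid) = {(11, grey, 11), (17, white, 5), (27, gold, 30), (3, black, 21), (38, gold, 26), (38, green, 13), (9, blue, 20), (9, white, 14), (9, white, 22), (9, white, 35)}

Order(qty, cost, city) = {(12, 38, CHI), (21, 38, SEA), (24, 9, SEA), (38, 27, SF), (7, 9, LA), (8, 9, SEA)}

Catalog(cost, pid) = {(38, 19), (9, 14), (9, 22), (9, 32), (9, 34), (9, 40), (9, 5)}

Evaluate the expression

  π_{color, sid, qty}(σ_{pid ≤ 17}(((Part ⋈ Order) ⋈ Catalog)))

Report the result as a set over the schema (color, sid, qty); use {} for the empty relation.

{(blue, 20, 24), (blue, 20, 7), (blue, 20, 8), (white, 14, 24), (white, 14, 7), (white, 14, 8), (white, 22, 24), (white, 22, 7), (white, 22, 8), (white, 35, 24), (white, 35, 7), (white, 35, 8)}

Part ⋈ Order (natural join on cost): {(27, gold, 30, 38, SF), (38, gold, 26, 12, CHI), (38, gold, 26, 21, SEA), (38, green, 13, 12, CHI), (38, green, 13, 21, SEA), (9, blue, 20, 24, SEA), (9, blue, 20, 7, LA), (9, blue, 20, 8, SEA), (9, white, 14, 24, SEA), (9, white, 14, 7, LA), (9, white, 14, 8, SEA), (9, white, 22, 24, SEA), (9, white, 22, 7, LA), (9, white, 22, 8, SEA), (9, white, 35, 24, SEA), (9, white, 35, 7, LA), (9, white, 35, 8, SEA)}
(Part ⋈ Order) ⋈ Catalog (natural join on cost): {(38, gold, 26, 12, CHI, 19), (38, gold, 26, 21, SEA, 19), (38, green, 13, 12, CHI, 19), (38, green, 13, 21, SEA, 19), (9, blue, 20, 24, SEA, 14), (9, blue, 20, 24, SEA, 22), (9, blue, 20, 24, SEA, 32), (9, blue, 20, 24, SEA, 34), (9, blue, 20, 24, SEA, 40), (9, blue, 20, 24, SEA, 5), (9, blue, 20, 7, LA, 14), (9, blue, 20, 7, LA, 22), (9, blue, 20, 7, LA, 32), (9, blue, 20, 7, LA, 34), (9, blue, 20, 7, LA, 40), (9, blue, 20, 7, LA, 5), (9, blue, 20, 8, SEA, 14), (9, blue, 20, 8, SEA, 22), (9, blue, 20, 8, SEA, 32), (9, blue, 20, 8, SEA, 34), (9, blue, 20, 8, SEA, 40), (9, blue, 20, 8, SEA, 5), (9, white, 14, 24, SEA, 14), (9, white, 14, 24, SEA, 22), (9, white, 14, 24, SEA, 32), (9, white, 14, 24, SEA, 34), (9, white, 14, 24, SEA, 40), (9, white, 14, 24, SEA, 5), (9, white, 14, 7, LA, 14), (9, white, 14, 7, LA, 22), (9, white, 14, 7, LA, 32), (9, white, 14, 7, LA, 34), (9, white, 14, 7, LA, 40), (9, white, 14, 7, LA, 5), (9, white, 14, 8, SEA, 14), (9, white, 14, 8, SEA, 22), (9, white, 14, 8, SEA, 32), (9, white, 14, 8, SEA, 34), (9, white, 14, 8, SEA, 40), (9, white, 14, 8, SEA, 5), (9, white, 22, 24, SEA, 14), (9, white, 22, 24, SEA, 22), (9, white, 22, 24, SEA, 32), (9, white, 22, 24, SEA, 34), (9, white, 22, 24, SEA, 40), (9, white, 22, 24, SEA, 5), (9, white, 22, 7, LA, 14), (9, white, 22, 7, LA, 22), (9, white, 22, 7, LA, 32), (9, white, 22, 7, LA, 34), (9, white, 22, 7, LA, 40), (9, white, 22, 7, LA, 5), (9, white, 22, 8, SEA, 14), (9, white, 22, 8, SEA, 22), (9, white, 22, 8, SEA, 32), (9, white, 22, 8, SEA, 34), (9, white, 22, 8, SEA, 40), (9, white, 22, 8, SEA, 5), (9, white, 35, 24, SEA, 14), (9, white, 35, 24, SEA, 22), (9, white, 35, 24, SEA, 32), (9, white, 35, 24, SEA, 34), (9, white, 35, 24, SEA, 40), (9, white, 35, 24, SEA, 5), (9, white, 35, 7, LA, 14), (9, white, 35, 7, LA, 22), (9, white, 35, 7, LA, 32), (9, white, 35, 7, LA, 34), (9, white, 35, 7, LA, 40), (9, white, 35, 7, LA, 5), (9, white, 35, 8, SEA, 14), (9, white, 35, 8, SEA, 22), (9, white, 35, 8, SEA, 32), (9, white, 35, 8, SEA, 34), (9, white, 35, 8, SEA, 40), (9, white, 35, 8, SEA, 5)}
Filtering on pid ≤ 17 leaves {(9, blue, 20, 24, SEA, 14), (9, blue, 20, 24, SEA, 5), (9, blue, 20, 7, LA, 14), (9, blue, 20, 7, LA, 5), (9, blue, 20, 8, SEA, 14), (9, blue, 20, 8, SEA, 5), (9, white, 14, 24, SEA, 14), (9, white, 14, 24, SEA, 5), (9, white, 14, 7, LA, 14), (9, white, 14, 7, LA, 5), (9, white, 14, 8, SEA, 14), (9, white, 14, 8, SEA, 5), (9, white, 22, 24, SEA, 14), (9, white, 22, 24, SEA, 5), (9, white, 22, 7, LA, 14), (9, white, 22, 7, LA, 5), (9, white, 22, 8, SEA, 14), (9, white, 22, 8, SEA, 5), (9, white, 35, 24, SEA, 14), (9, white, 35, 24, SEA, 5), (9, white, 35, 7, LA, 14), (9, white, 35, 7, LA, 5), (9, white, 35, 8, SEA, 14), (9, white, 35, 8, SEA, 5)}.
π[color, sid, qty]: project onto (color, sid, qty) (12 duplicate(s) eliminated) → {(blue, 20, 24), (blue, 20, 7), (blue, 20, 8), (white, 14, 24), (white, 14, 7), (white, 14, 8), (white, 22, 24), (white, 22, 7), (white, 22, 8), (white, 35, 24), (white, 35, 7), (white, 35, 8)}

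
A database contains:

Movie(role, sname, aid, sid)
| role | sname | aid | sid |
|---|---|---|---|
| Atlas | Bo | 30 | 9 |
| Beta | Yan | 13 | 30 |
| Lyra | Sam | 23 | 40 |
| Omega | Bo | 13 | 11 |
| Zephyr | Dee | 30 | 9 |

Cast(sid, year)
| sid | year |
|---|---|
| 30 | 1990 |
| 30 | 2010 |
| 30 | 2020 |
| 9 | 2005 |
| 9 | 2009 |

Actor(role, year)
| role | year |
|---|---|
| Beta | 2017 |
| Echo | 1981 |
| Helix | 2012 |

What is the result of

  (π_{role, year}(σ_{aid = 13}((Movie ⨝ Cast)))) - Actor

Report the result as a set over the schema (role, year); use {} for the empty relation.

Natural join on sid: {(Atlas, Bo, 30, 9, 2005), (Atlas, Bo, 30, 9, 2009), (Beta, Yan, 13, 30, 1990), (Beta, Yan, 13, 30, 2010), (Beta, Yan, 13, 30, 2020), (Zephyr, Dee, 30, 9, 2005), (Zephyr, Dee, 30, 9, 2009)}
Selection aid = 13: {(Beta, Yan, 13, 30, 1990), (Beta, Yan, 13, 30, 2010), (Beta, Yan, 13, 30, 2020)}
π[role, year]: project onto (role, year) → {(Beta, 1990), (Beta, 2010), (Beta, 2020)}
Set difference of the two operands is {(Beta, 1990), (Beta, 2010), (Beta, 2020)}.

{(Beta, 1990), (Beta, 2010), (Beta, 2020)}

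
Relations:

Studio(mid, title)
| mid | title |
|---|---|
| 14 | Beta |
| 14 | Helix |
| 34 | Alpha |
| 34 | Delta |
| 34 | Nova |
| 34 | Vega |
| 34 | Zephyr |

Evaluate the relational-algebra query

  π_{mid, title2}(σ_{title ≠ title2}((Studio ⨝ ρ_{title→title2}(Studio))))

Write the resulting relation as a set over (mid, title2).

ρ[title→title2]: schema becomes (mid, title2); tuples unchanged.
Studio ⋈ ρ_{title→title2}(Studio) (natural join on mid): {(14, Beta, Beta), (14, Beta, Helix), (14, Helix, Beta), (14, Helix, Helix), (34, Alpha, Alpha), (34, Alpha, Delta), (34, Alpha, Nova), (34, Alpha, Vega), (34, Alpha, Zephyr), (34, Delta, Alpha), (34, Delta, Delta), (34, Delta, Nova), (34, Delta, Vega), (34, Delta, Zephyr), (34, Nova, Alpha), (34, Nova, Delta), (34, Nova, Nova), (34, Nova, Vega), (34, Nova, Zephyr), (34, Vega, Alpha), (34, Vega, Delta), (34, Vega, Nova), (34, Vega, Vega), (34, Vega, Zephyr), (34, Zephyr, Alpha), (34, Zephyr, Delta), (34, Zephyr, Nova), (34, Zephyr, Vega), (34, Zephyr, Zephyr)}
Filtering on title ≠ title2 leaves {(14, Beta, Helix), (14, Helix, Beta), (34, Alpha, Delta), (34, Alpha, Nova), (34, Alpha, Vega), (34, Alpha, Zephyr), (34, Delta, Alpha), (34, Delta, Nova), (34, Delta, Vega), (34, Delta, Zephyr), (34, Nova, Alpha), (34, Nova, Delta), (34, Nova, Vega), (34, Nova, Zephyr), (34, Vega, Alpha), (34, Vega, Delta), (34, Vega, Nova), (34, Vega, Zephyr), (34, Zephyr, Alpha), (34, Zephyr, Delta), (34, Zephyr, Nova), (34, Zephyr, Vega)}.
Keep only column(s) mid, title2 (15 duplicate(s) eliminated): {(14, Beta), (14, Helix), (34, Alpha), (34, Delta), (34, Nova), (34, Vega), (34, Zephyr)}

{(14, Beta), (14, Helix), (34, Alpha), (34, Delta), (34, Nova), (34, Vega), (34, Zephyr)}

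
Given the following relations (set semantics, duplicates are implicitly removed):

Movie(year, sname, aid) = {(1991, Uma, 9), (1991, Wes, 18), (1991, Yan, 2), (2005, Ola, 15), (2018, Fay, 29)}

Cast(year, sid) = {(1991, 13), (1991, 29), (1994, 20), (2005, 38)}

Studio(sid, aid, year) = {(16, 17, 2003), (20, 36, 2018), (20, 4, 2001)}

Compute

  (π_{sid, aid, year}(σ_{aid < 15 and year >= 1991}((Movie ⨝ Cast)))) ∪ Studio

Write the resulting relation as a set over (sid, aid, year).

Natural join on year: {(1991, Uma, 9, 13), (1991, Uma, 9, 29), (1991, Wes, 18, 13), (1991, Wes, 18, 29), (1991, Yan, 2, 13), (1991, Yan, 2, 29), (2005, Ola, 15, 38)}
Filtering on aid < 15 and year >= 1991 leaves {(1991, Uma, 9, 13), (1991, Uma, 9, 29), (1991, Yan, 2, 13), (1991, Yan, 2, 29)}.
Projecting to sid, aid, year: {(13, 2, 1991), (13, 9, 1991), (29, 2, 1991), (29, 9, 1991)}
Taking the union: {(13, 2, 1991), (13, 9, 1991), (16, 17, 2003), (20, 36, 2018), (20, 4, 2001), (29, 2, 1991), (29, 9, 1991)}

{(13, 2, 1991), (13, 9, 1991), (16, 17, 2003), (20, 36, 2018), (20, 4, 2001), (29, 2, 1991), (29, 9, 1991)}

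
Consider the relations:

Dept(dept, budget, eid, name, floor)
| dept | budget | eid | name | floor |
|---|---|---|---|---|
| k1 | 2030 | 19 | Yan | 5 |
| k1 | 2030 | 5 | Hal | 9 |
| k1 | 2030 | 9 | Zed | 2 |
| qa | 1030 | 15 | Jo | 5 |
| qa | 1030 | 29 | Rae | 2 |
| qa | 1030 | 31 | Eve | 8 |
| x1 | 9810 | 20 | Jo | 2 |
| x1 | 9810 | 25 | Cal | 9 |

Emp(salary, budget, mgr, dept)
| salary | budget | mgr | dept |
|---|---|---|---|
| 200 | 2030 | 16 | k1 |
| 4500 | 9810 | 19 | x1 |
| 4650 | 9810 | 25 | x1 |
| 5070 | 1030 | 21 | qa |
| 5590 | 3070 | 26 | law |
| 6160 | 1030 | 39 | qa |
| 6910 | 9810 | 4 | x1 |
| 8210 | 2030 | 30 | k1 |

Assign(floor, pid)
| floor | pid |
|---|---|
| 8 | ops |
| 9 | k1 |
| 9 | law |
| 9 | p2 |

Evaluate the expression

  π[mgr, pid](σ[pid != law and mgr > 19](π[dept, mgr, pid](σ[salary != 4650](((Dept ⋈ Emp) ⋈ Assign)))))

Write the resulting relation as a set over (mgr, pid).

Dept ⋈ Emp (natural join on dept, budget): {(k1, 2030, 19, Yan, 5, 200, 16), (k1, 2030, 19, Yan, 5, 8210, 30), (k1, 2030, 5, Hal, 9, 200, 16), (k1, 2030, 5, Hal, 9, 8210, 30), (k1, 2030, 9, Zed, 2, 200, 16), (k1, 2030, 9, Zed, 2, 8210, 30), (qa, 1030, 15, Jo, 5, 5070, 21), (qa, 1030, 15, Jo, 5, 6160, 39), (qa, 1030, 29, Rae, 2, 5070, 21), (qa, 1030, 29, Rae, 2, 6160, 39), (qa, 1030, 31, Eve, 8, 5070, 21), (qa, 1030, 31, Eve, 8, 6160, 39), (x1, 9810, 20, Jo, 2, 4500, 19), (x1, 9810, 20, Jo, 2, 4650, 25), (x1, 9810, 20, Jo, 2, 6910, 4), (x1, 9810, 25, Cal, 9, 4500, 19), (x1, 9810, 25, Cal, 9, 4650, 25), (x1, 9810, 25, Cal, 9, 6910, 4)}
(Dept ⋈ Emp) ⋈ Assign (natural join on floor): {(k1, 2030, 5, Hal, 9, 200, 16, k1), (k1, 2030, 5, Hal, 9, 200, 16, law), (k1, 2030, 5, Hal, 9, 200, 16, p2), (k1, 2030, 5, Hal, 9, 8210, 30, k1), (k1, 2030, 5, Hal, 9, 8210, 30, law), (k1, 2030, 5, Hal, 9, 8210, 30, p2), (qa, 1030, 31, Eve, 8, 5070, 21, ops), (qa, 1030, 31, Eve, 8, 6160, 39, ops), (x1, 9810, 25, Cal, 9, 4500, 19, k1), (x1, 9810, 25, Cal, 9, 4500, 19, law), (x1, 9810, 25, Cal, 9, 4500, 19, p2), (x1, 9810, 25, Cal, 9, 4650, 25, k1), (x1, 9810, 25, Cal, 9, 4650, 25, law), (x1, 9810, 25, Cal, 9, 4650, 25, p2), (x1, 9810, 25, Cal, 9, 6910, 4, k1), (x1, 9810, 25, Cal, 9, 6910, 4, law), (x1, 9810, 25, Cal, 9, 6910, 4, p2)}
σ[salary != 4650]: keep tuples satisfying salary != 4650 → {(k1, 2030, 5, Hal, 9, 200, 16, k1), (k1, 2030, 5, Hal, 9, 200, 16, law), (k1, 2030, 5, Hal, 9, 200, 16, p2), (k1, 2030, 5, Hal, 9, 8210, 30, k1), (k1, 2030, 5, Hal, 9, 8210, 30, law), (k1, 2030, 5, Hal, 9, 8210, 30, p2), (qa, 1030, 31, Eve, 8, 5070, 21, ops), (qa, 1030, 31, Eve, 8, 6160, 39, ops), (x1, 9810, 25, Cal, 9, 4500, 19, k1), (x1, 9810, 25, Cal, 9, 4500, 19, law), (x1, 9810, 25, Cal, 9, 4500, 19, p2), (x1, 9810, 25, Cal, 9, 6910, 4, k1), (x1, 9810, 25, Cal, 9, 6910, 4, law), (x1, 9810, 25, Cal, 9, 6910, 4, p2)}
Keep only column(s) dept, mgr, pid: {(k1, 16, k1), (k1, 16, law), (k1, 16, p2), (k1, 30, k1), (k1, 30, law), (k1, 30, p2), (qa, 21, ops), (qa, 39, ops), (x1, 19, k1), (x1, 19, law), (x1, 19, p2), (x1, 4, k1), (x1, 4, law), (x1, 4, p2)}
σ[pid != law and mgr > 19]: keep tuples satisfying pid != law and mgr > 19 → {(k1, 30, k1), (k1, 30, p2), (qa, 21, ops), (qa, 39, ops)}
Keep only column(s) mgr, pid: {(21, ops), (30, k1), (30, p2), (39, ops)}

{(21, ops), (30, k1), (30, p2), (39, ops)}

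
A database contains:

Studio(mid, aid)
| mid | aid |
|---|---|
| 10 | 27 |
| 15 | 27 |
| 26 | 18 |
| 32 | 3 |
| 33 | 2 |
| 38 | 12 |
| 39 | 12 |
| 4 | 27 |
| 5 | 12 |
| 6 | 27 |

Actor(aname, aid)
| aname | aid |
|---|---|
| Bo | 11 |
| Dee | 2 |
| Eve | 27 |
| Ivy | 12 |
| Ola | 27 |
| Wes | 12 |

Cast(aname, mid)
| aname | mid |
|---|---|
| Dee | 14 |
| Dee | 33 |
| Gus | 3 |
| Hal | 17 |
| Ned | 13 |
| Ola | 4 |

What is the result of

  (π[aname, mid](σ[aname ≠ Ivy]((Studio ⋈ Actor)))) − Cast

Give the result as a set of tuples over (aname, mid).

{(Eve, 10), (Eve, 15), (Eve, 4), (Eve, 6), (Ola, 10), (Ola, 15), (Ola, 6), (Wes, 38), (Wes, 39), (Wes, 5)}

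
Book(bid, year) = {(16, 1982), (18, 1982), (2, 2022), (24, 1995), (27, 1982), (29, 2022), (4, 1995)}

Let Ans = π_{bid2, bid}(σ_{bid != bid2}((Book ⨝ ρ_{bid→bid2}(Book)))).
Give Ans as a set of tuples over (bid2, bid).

ρ[bid→bid2]: schema becomes (bid2, year); tuples unchanged.
Book ⋈ ρ_{bid→bid2}(Book) (natural join on year): {(16, 1982, 16), (16, 1982, 18), (16, 1982, 27), (18, 1982, 16), (18, 1982, 18), (18, 1982, 27), (2, 2022, 2), (2, 2022, 29), (24, 1995, 24), (24, 1995, 4), (27, 1982, 16), (27, 1982, 18), (27, 1982, 27), (29, 2022, 2), (29, 2022, 29), (4, 1995, 24), (4, 1995, 4)}
σ[bid != bid2]: keep tuples satisfying bid != bid2 → {(16, 1982, 18), (16, 1982, 27), (18, 1982, 16), (18, 1982, 27), (2, 2022, 29), (24, 1995, 4), (27, 1982, 16), (27, 1982, 18), (29, 2022, 2), (4, 1995, 24)}
π[bid2, bid]: project onto (bid2, bid) → {(16, 18), (16, 27), (18, 16), (18, 27), (2, 29), (24, 4), (27, 16), (27, 18), (29, 2), (4, 24)}

{(16, 18), (16, 27), (18, 16), (18, 27), (2, 29), (24, 4), (27, 16), (27, 18), (29, 2), (4, 24)}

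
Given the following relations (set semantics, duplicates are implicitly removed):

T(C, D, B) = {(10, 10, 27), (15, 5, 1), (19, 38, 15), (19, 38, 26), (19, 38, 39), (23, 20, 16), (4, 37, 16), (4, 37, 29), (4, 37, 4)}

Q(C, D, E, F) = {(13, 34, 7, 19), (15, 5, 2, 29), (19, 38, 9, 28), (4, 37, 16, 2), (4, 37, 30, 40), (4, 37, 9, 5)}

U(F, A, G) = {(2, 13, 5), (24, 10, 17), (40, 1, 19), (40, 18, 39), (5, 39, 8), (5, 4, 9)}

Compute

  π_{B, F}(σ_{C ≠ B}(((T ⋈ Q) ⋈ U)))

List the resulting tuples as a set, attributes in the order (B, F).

Joining T and Q on C, D yields {(15, 5, 1, 2, 29), (19, 38, 15, 9, 28), (19, 38, 26, 9, 28), (19, 38, 39, 9, 28), (4, 37, 16, 16, 2), (4, 37, 16, 30, 40), (4, 37, 16, 9, 5), (4, 37, 29, 16, 2), (4, 37, 29, 30, 40), (4, 37, 29, 9, 5), (4, 37, 4, 16, 2), (4, 37, 4, 30, 40), (4, 37, 4, 9, 5)}.
Joining (T ⋈ Q) and U on F yields {(4, 37, 16, 16, 2, 13, 5), (4, 37, 16, 30, 40, 1, 19), (4, 37, 16, 30, 40, 18, 39), (4, 37, 16, 9, 5, 39, 8), (4, 37, 16, 9, 5, 4, 9), (4, 37, 29, 16, 2, 13, 5), (4, 37, 29, 30, 40, 1, 19), (4, 37, 29, 30, 40, 18, 39), (4, 37, 29, 9, 5, 39, 8), (4, 37, 29, 9, 5, 4, 9), (4, 37, 4, 16, 2, 13, 5), (4, 37, 4, 30, 40, 1, 19), (4, 37, 4, 30, 40, 18, 39), (4, 37, 4, 9, 5, 39, 8), (4, 37, 4, 9, 5, 4, 9)}.
Selection C ≠ B: {(4, 37, 16, 16, 2, 13, 5), (4, 37, 16, 30, 40, 1, 19), (4, 37, 16, 30, 40, 18, 39), (4, 37, 16, 9, 5, 39, 8), (4, 37, 16, 9, 5, 4, 9), (4, 37, 29, 16, 2, 13, 5), (4, 37, 29, 30, 40, 1, 19), (4, 37, 29, 30, 40, 18, 39), (4, 37, 29, 9, 5, 39, 8), (4, 37, 29, 9, 5, 4, 9)}
Projecting to B, F (4 duplicate(s) eliminated): {(16, 2), (16, 40), (16, 5), (29, 2), (29, 40), (29, 5)}

{(16, 2), (16, 40), (16, 5), (29, 2), (29, 40), (29, 5)}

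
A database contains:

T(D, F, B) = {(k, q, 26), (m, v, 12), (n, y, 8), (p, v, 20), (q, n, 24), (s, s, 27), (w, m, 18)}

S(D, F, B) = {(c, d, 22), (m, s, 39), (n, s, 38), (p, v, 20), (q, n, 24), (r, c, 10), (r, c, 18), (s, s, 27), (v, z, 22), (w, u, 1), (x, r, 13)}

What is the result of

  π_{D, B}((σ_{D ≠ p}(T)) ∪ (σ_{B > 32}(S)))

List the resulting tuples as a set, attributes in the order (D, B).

{(k, 26), (m, 12), (m, 39), (n, 38), (n, 8), (q, 24), (s, 27), (w, 18)}

Selection D ≠ p: {(k, q, 26), (m, v, 12), (n, y, 8), (q, n, 24), (s, s, 27), (w, m, 18)}
Selection B > 32: {(m, s, 39), (n, s, 38)}
Union: {(k, q, 26), (m, v, 12), (n, y, 8), (q, n, 24), (s, s, 27), (w, m, 18)} with {(m, s, 39), (n, s, 38)} → {(k, q, 26), (m, s, 39), (m, v, 12), (n, s, 38), (n, y, 8), (q, n, 24), (s, s, 27), (w, m, 18)}
π[D, B]: project onto (D, B) → {(k, 26), (m, 12), (m, 39), (n, 38), (n, 8), (q, 24), (s, 27), (w, 18)}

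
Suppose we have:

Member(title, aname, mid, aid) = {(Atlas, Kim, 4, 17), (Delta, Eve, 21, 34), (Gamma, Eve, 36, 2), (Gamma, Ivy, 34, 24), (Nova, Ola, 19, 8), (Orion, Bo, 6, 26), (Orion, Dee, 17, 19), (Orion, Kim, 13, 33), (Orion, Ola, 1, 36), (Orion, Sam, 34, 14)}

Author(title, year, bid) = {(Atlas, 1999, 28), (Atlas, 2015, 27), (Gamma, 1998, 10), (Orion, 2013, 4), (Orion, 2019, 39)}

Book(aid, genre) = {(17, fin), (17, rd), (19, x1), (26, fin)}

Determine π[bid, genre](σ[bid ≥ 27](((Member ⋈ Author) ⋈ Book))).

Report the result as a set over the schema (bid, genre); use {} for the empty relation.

Natural join on title: {(Atlas, Kim, 4, 17, 1999, 28), (Atlas, Kim, 4, 17, 2015, 27), (Gamma, Eve, 36, 2, 1998, 10), (Gamma, Ivy, 34, 24, 1998, 10), (Orion, Bo, 6, 26, 2013, 4), (Orion, Bo, 6, 26, 2019, 39), (Orion, Dee, 17, 19, 2013, 4), (Orion, Dee, 17, 19, 2019, 39), (Orion, Kim, 13, 33, 2013, 4), (Orion, Kim, 13, 33, 2019, 39), (Orion, Ola, 1, 36, 2013, 4), (Orion, Ola, 1, 36, 2019, 39), (Orion, Sam, 34, 14, 2013, 4), (Orion, Sam, 34, 14, 2019, 39)}
Natural join on aid: {(Atlas, Kim, 4, 17, 1999, 28, fin), (Atlas, Kim, 4, 17, 1999, 28, rd), (Atlas, Kim, 4, 17, 2015, 27, fin), (Atlas, Kim, 4, 17, 2015, 27, rd), (Orion, Bo, 6, 26, 2013, 4, fin), (Orion, Bo, 6, 26, 2019, 39, fin), (Orion, Dee, 17, 19, 2013, 4, x1), (Orion, Dee, 17, 19, 2019, 39, x1)}
Filtering on bid ≥ 27 leaves {(Atlas, Kim, 4, 17, 1999, 28, fin), (Atlas, Kim, 4, 17, 1999, 28, rd), (Atlas, Kim, 4, 17, 2015, 27, fin), (Atlas, Kim, 4, 17, 2015, 27, rd), (Orion, Bo, 6, 26, 2019, 39, fin), (Orion, Dee, 17, 19, 2019, 39, x1)}.
π_{bid, genre} gives {(27, fin), (27, rd), (28, fin), (28, rd), (39, fin), (39, x1)}.

{(27, fin), (27, rd), (28, fin), (28, rd), (39, fin), (39, x1)}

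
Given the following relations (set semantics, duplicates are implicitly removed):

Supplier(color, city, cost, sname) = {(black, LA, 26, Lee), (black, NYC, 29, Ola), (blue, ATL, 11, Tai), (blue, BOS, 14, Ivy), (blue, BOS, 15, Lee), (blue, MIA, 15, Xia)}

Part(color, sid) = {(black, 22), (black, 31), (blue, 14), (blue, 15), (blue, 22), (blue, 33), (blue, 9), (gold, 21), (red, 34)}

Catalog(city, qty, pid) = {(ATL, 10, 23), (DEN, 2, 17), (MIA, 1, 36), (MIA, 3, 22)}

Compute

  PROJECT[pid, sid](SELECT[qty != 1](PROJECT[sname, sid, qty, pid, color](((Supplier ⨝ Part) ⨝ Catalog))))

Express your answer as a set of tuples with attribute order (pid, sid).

{(22, 14), (22, 15), (22, 22), (22, 33), (22, 9), (23, 14), (23, 15), (23, 22), (23, 33), (23, 9)}

Supplier ⋈ Part (natural join on color): {(black, LA, 26, Lee, 22), (black, LA, 26, Lee, 31), (black, NYC, 29, Ola, 22), (black, NYC, 29, Ola, 31), (blue, ATL, 11, Tai, 14), (blue, ATL, 11, Tai, 15), (blue, ATL, 11, Tai, 22), (blue, ATL, 11, Tai, 33), (blue, ATL, 11, Tai, 9), (blue, BOS, 14, Ivy, 14), (blue, BOS, 14, Ivy, 15), (blue, BOS, 14, Ivy, 22), (blue, BOS, 14, Ivy, 33), (blue, BOS, 14, Ivy, 9), (blue, BOS, 15, Lee, 14), (blue, BOS, 15, Lee, 15), (blue, BOS, 15, Lee, 22), (blue, BOS, 15, Lee, 33), (blue, BOS, 15, Lee, 9), (blue, MIA, 15, Xia, 14), (blue, MIA, 15, Xia, 15), (blue, MIA, 15, Xia, 22), (blue, MIA, 15, Xia, 33), (blue, MIA, 15, Xia, 9)}
(Supplier ⨝ Part) ⋈ Catalog (natural join on city): {(blue, ATL, 11, Tai, 14, 10, 23), (blue, ATL, 11, Tai, 15, 10, 23), (blue, ATL, 11, Tai, 22, 10, 23), (blue, ATL, 11, Tai, 33, 10, 23), (blue, ATL, 11, Tai, 9, 10, 23), (blue, MIA, 15, Xia, 14, 1, 36), (blue, MIA, 15, Xia, 14, 3, 22), (blue, MIA, 15, Xia, 15, 1, 36), (blue, MIA, 15, Xia, 15, 3, 22), (blue, MIA, 15, Xia, 22, 1, 36), (blue, MIA, 15, Xia, 22, 3, 22), (blue, MIA, 15, Xia, 33, 1, 36), (blue, MIA, 15, Xia, 33, 3, 22), (blue, MIA, 15, Xia, 9, 1, 36), (blue, MIA, 15, Xia, 9, 3, 22)}
Projecting to sname, sid, qty, pid, color: {(Tai, 14, 10, 23, blue), (Tai, 15, 10, 23, blue), (Tai, 22, 10, 23, blue), (Tai, 33, 10, 23, blue), (Tai, 9, 10, 23, blue), (Xia, 14, 1, 36, blue), (Xia, 14, 3, 22, blue), (Xia, 15, 1, 36, blue), (Xia, 15, 3, 22, blue), (Xia, 22, 1, 36, blue), (Xia, 22, 3, 22, blue), (Xia, 33, 1, 36, blue), (Xia, 33, 3, 22, blue), (Xia, 9, 1, 36, blue), (Xia, 9, 3, 22, blue)}
Apply σ_{qty != 1}; surviving tuples: {(Tai, 14, 10, 23, blue), (Tai, 15, 10, 23, blue), (Tai, 22, 10, 23, blue), (Tai, 33, 10, 23, blue), (Tai, 9, 10, 23, blue), (Xia, 14, 3, 22, blue), (Xia, 15, 3, 22, blue), (Xia, 22, 3, 22, blue), (Xia, 33, 3, 22, blue), (Xia, 9, 3, 22, blue)}
Projecting to pid, sid: {(22, 14), (22, 15), (22, 22), (22, 33), (22, 9), (23, 14), (23, 15), (23, 22), (23, 33), (23, 9)}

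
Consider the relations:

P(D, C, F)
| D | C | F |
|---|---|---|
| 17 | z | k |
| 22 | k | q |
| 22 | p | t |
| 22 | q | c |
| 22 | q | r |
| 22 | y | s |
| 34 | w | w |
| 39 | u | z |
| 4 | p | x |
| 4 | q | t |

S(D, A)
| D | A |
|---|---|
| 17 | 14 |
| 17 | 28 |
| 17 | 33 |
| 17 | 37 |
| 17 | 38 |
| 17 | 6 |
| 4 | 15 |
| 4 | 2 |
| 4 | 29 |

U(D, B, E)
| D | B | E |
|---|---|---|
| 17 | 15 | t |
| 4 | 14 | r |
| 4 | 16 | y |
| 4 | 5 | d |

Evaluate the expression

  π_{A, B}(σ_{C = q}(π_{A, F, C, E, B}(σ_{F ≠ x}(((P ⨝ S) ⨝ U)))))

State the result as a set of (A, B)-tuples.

{(15, 14), (15, 16), (15, 5), (2, 14), (2, 16), (2, 5), (29, 14), (29, 16), (29, 5)}

P ⋈ S (natural join on D): {(17, z, k, 14), (17, z, k, 28), (17, z, k, 33), (17, z, k, 37), (17, z, k, 38), (17, z, k, 6), (4, p, x, 15), (4, p, x, 2), (4, p, x, 29), (4, q, t, 15), (4, q, t, 2), (4, q, t, 29)}
(P ⨝ S) ⋈ U (natural join on D): {(17, z, k, 14, 15, t), (17, z, k, 28, 15, t), (17, z, k, 33, 15, t), (17, z, k, 37, 15, t), (17, z, k, 38, 15, t), (17, z, k, 6, 15, t), (4, p, x, 15, 14, r), (4, p, x, 15, 16, y), (4, p, x, 15, 5, d), (4, p, x, 2, 14, r), (4, p, x, 2, 16, y), (4, p, x, 2, 5, d), (4, p, x, 29, 14, r), (4, p, x, 29, 16, y), (4, p, x, 29, 5, d), (4, q, t, 15, 14, r), (4, q, t, 15, 16, y), (4, q, t, 15, 5, d), (4, q, t, 2, 14, r), (4, q, t, 2, 16, y), (4, q, t, 2, 5, d), (4, q, t, 29, 14, r), (4, q, t, 29, 16, y), (4, q, t, 29, 5, d)}
Filtering on F ≠ x leaves {(17, z, k, 14, 15, t), (17, z, k, 28, 15, t), (17, z, k, 33, 15, t), (17, z, k, 37, 15, t), (17, z, k, 38, 15, t), (17, z, k, 6, 15, t), (4, q, t, 15, 14, r), (4, q, t, 15, 16, y), (4, q, t, 15, 5, d), (4, q, t, 2, 14, r), (4, q, t, 2, 16, y), (4, q, t, 2, 5, d), (4, q, t, 29, 14, r), (4, q, t, 29, 16, y), (4, q, t, 29, 5, d)}.
π[A, F, C, E, B]: project onto (A, F, C, E, B) → {(14, k, z, t, 15), (15, t, q, d, 5), (15, t, q, r, 14), (15, t, q, y, 16), (2, t, q, d, 5), (2, t, q, r, 14), (2, t, q, y, 16), (28, k, z, t, 15), (29, t, q, d, 5), (29, t, q, r, 14), (29, t, q, y, 16), (33, k, z, t, 15), (37, k, z, t, 15), (38, k, z, t, 15), (6, k, z, t, 15)}
Filtering on C = q leaves {(15, t, q, d, 5), (15, t, q, r, 14), (15, t, q, y, 16), (2, t, q, d, 5), (2, t, q, r, 14), (2, t, q, y, 16), (29, t, q, d, 5), (29, t, q, r, 14), (29, t, q, y, 16)}.
π[A, B]: project onto (A, B) → {(15, 14), (15, 16), (15, 5), (2, 14), (2, 16), (2, 5), (29, 14), (29, 16), (29, 5)}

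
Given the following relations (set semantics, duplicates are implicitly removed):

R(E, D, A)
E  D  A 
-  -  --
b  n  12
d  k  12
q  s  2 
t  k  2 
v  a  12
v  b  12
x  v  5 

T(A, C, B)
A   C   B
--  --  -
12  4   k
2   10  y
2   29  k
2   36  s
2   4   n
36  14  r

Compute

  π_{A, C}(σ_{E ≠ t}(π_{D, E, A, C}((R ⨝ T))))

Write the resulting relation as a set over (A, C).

Natural join on A: {(b, n, 12, 4, k), (d, k, 12, 4, k), (q, s, 2, 10, y), (q, s, 2, 29, k), (q, s, 2, 36, s), (q, s, 2, 4, n), (t, k, 2, 10, y), (t, k, 2, 29, k), (t, k, 2, 36, s), (t, k, 2, 4, n), (v, a, 12, 4, k), (v, b, 12, 4, k)}
Projecting to D, E, A, C: {(a, v, 12, 4), (b, v, 12, 4), (k, d, 12, 4), (k, t, 2, 10), (k, t, 2, 29), (k, t, 2, 36), (k, t, 2, 4), (n, b, 12, 4), (s, q, 2, 10), (s, q, 2, 29), (s, q, 2, 36), (s, q, 2, 4)}
σ[E ≠ t]: keep tuples satisfying E ≠ t → {(a, v, 12, 4), (b, v, 12, 4), (k, d, 12, 4), (n, b, 12, 4), (s, q, 2, 10), (s, q, 2, 29), (s, q, 2, 36), (s, q, 2, 4)}
Projecting to A, C (3 duplicate(s) eliminated): {(12, 4), (2, 10), (2, 29), (2, 36), (2, 4)}

{(12, 4), (2, 10), (2, 29), (2, 36), (2, 4)}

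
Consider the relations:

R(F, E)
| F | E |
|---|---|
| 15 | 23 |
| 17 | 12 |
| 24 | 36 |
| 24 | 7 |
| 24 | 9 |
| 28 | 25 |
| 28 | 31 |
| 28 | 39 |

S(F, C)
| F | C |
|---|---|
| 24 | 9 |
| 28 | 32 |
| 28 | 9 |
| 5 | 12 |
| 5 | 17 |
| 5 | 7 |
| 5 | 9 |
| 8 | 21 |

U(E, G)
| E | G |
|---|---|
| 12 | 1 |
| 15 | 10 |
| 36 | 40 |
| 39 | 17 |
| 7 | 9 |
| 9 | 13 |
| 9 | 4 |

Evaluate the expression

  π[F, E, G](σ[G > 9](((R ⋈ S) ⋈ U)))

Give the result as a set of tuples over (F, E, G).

Joining R and S on F yields {(24, 36, 9), (24, 7, 9), (24, 9, 9), (28, 25, 32), (28, 25, 9), (28, 31, 32), (28, 31, 9), (28, 39, 32), (28, 39, 9)}.
Joining (R ⋈ S) and U on E yields {(24, 36, 9, 40), (24, 7, 9, 9), (24, 9, 9, 13), (24, 9, 9, 4), (28, 39, 32, 17), (28, 39, 9, 17)}.
σ[G > 9]: keep tuples satisfying G > 9 → {(24, 36, 9, 40), (24, 9, 9, 13), (28, 39, 32, 17), (28, 39, 9, 17)}
Projecting to F, E, G (1 duplicate(s) eliminated): {(24, 36, 40), (24, 9, 13), (28, 39, 17)}

{(24, 36, 40), (24, 9, 13), (28, 39, 17)}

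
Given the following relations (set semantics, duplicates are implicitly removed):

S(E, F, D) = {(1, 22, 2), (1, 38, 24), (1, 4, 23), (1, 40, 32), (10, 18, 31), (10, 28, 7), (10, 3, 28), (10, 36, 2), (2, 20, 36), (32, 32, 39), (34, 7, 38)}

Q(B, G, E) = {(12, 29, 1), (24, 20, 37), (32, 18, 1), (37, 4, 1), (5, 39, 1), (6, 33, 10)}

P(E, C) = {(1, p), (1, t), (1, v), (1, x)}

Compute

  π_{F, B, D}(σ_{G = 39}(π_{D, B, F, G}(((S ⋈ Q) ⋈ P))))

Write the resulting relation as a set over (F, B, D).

{(22, 5, 2), (38, 5, 24), (4, 5, 23), (40, 5, 32)}

S ⋈ Q (natural join on E): {(1, 22, 2, 12, 29), (1, 22, 2, 32, 18), (1, 22, 2, 37, 4), (1, 22, 2, 5, 39), (1, 38, 24, 12, 29), (1, 38, 24, 32, 18), (1, 38, 24, 37, 4), (1, 38, 24, 5, 39), (1, 4, 23, 12, 29), (1, 4, 23, 32, 18), (1, 4, 23, 37, 4), (1, 4, 23, 5, 39), (1, 40, 32, 12, 29), (1, 40, 32, 32, 18), (1, 40, 32, 37, 4), (1, 40, 32, 5, 39), (10, 18, 31, 6, 33), (10, 28, 7, 6, 33), (10, 3, 28, 6, 33), (10, 36, 2, 6, 33)}
(S ⋈ Q) ⋈ P (natural join on E): {(1, 22, 2, 12, 29, p), (1, 22, 2, 12, 29, t), (1, 22, 2, 12, 29, v), (1, 22, 2, 12, 29, x), (1, 22, 2, 32, 18, p), (1, 22, 2, 32, 18, t), (1, 22, 2, 32, 18, v), (1, 22, 2, 32, 18, x), (1, 22, 2, 37, 4, p), (1, 22, 2, 37, 4, t), (1, 22, 2, 37, 4, v), (1, 22, 2, 37, 4, x), (1, 22, 2, 5, 39, p), (1, 22, 2, 5, 39, t), (1, 22, 2, 5, 39, v), (1, 22, 2, 5, 39, x), (1, 38, 24, 12, 29, p), (1, 38, 24, 12, 29, t), (1, 38, 24, 12, 29, v), (1, 38, 24, 12, 29, x), (1, 38, 24, 32, 18, p), (1, 38, 24, 32, 18, t), (1, 38, 24, 32, 18, v), (1, 38, 24, 32, 18, x), (1, 38, 24, 37, 4, p), (1, 38, 24, 37, 4, t), (1, 38, 24, 37, 4, v), (1, 38, 24, 37, 4, x), (1, 38, 24, 5, 39, p), (1, 38, 24, 5, 39, t), (1, 38, 24, 5, 39, v), (1, 38, 24, 5, 39, x), (1, 4, 23, 12, 29, p), (1, 4, 23, 12, 29, t), (1, 4, 23, 12, 29, v), (1, 4, 23, 12, 29, x), (1, 4, 23, 32, 18, p), (1, 4, 23, 32, 18, t), (1, 4, 23, 32, 18, v), (1, 4, 23, 32, 18, x), (1, 4, 23, 37, 4, p), (1, 4, 23, 37, 4, t), (1, 4, 23, 37, 4, v), (1, 4, 23, 37, 4, x), (1, 4, 23, 5, 39, p), (1, 4, 23, 5, 39, t), (1, 4, 23, 5, 39, v), (1, 4, 23, 5, 39, x), (1, 40, 32, 12, 29, p), (1, 40, 32, 12, 29, t), (1, 40, 32, 12, 29, v), (1, 40, 32, 12, 29, x), (1, 40, 32, 32, 18, p), (1, 40, 32, 32, 18, t), (1, 40, 32, 32, 18, v), (1, 40, 32, 32, 18, x), (1, 40, 32, 37, 4, p), (1, 40, 32, 37, 4, t), (1, 40, 32, 37, 4, v), (1, 40, 32, 37, 4, x), (1, 40, 32, 5, 39, p), (1, 40, 32, 5, 39, t), (1, 40, 32, 5, 39, v), (1, 40, 32, 5, 39, x)}
π_{D, B, F, G} gives {(2, 12, 22, 29), (2, 32, 22, 18), (2, 37, 22, 4), (2, 5, 22, 39), (23, 12, 4, 29), (23, 32, 4, 18), (23, 37, 4, 4), (23, 5, 4, 39), (24, 12, 38, 29), (24, 32, 38, 18), (24, 37, 38, 4), (24, 5, 38, 39), (32, 12, 40, 29), (32, 32, 40, 18), (32, 37, 40, 4), (32, 5, 40, 39)} (48 duplicate(s) eliminated).
Apply σ_{G = 39}; surviving tuples: {(2, 5, 22, 39), (23, 5, 4, 39), (24, 5, 38, 39), (32, 5, 40, 39)}
π_{F, B, D} gives {(22, 5, 2), (38, 5, 24), (4, 5, 23), (40, 5, 32)}.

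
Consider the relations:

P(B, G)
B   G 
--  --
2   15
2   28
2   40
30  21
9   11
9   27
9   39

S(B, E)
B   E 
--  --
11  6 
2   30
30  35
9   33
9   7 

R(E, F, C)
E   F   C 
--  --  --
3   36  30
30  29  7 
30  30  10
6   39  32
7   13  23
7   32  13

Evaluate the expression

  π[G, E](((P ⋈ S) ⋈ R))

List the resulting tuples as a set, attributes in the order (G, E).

{(11, 7), (15, 30), (27, 7), (28, 30), (39, 7), (40, 30)}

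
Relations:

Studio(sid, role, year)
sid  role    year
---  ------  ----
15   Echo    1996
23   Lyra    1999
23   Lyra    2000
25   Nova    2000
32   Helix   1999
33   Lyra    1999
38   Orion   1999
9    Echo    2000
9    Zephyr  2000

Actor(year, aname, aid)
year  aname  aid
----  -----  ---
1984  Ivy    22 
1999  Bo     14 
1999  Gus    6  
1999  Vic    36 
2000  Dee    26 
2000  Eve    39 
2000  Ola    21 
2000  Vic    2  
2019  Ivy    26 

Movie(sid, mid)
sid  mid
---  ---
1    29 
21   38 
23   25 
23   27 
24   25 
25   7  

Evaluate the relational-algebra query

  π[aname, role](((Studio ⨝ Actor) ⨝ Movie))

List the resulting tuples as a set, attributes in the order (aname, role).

{(Bo, Lyra), (Dee, Lyra), (Dee, Nova), (Eve, Lyra), (Eve, Nova), (Gus, Lyra), (Ola, Lyra), (Ola, Nova), (Vic, Lyra), (Vic, Nova)}

Natural join on year: {(23, Lyra, 1999, Bo, 14), (23, Lyra, 1999, Gus, 6), (23, Lyra, 1999, Vic, 36), (23, Lyra, 2000, Dee, 26), (23, Lyra, 2000, Eve, 39), (23, Lyra, 2000, Ola, 21), (23, Lyra, 2000, Vic, 2), (25, Nova, 2000, Dee, 26), (25, Nova, 2000, Eve, 39), (25, Nova, 2000, Ola, 21), (25, Nova, 2000, Vic, 2), (32, Helix, 1999, Bo, 14), (32, Helix, 1999, Gus, 6), (32, Helix, 1999, Vic, 36), (33, Lyra, 1999, Bo, 14), (33, Lyra, 1999, Gus, 6), (33, Lyra, 1999, Vic, 36), (38, Orion, 1999, Bo, 14), (38, Orion, 1999, Gus, 6), (38, Orion, 1999, Vic, 36), (9, Echo, 2000, Dee, 26), (9, Echo, 2000, Eve, 39), (9, Echo, 2000, Ola, 21), (9, Echo, 2000, Vic, 2), (9, Zephyr, 2000, Dee, 26), (9, Zephyr, 2000, Eve, 39), (9, Zephyr, 2000, Ola, 21), (9, Zephyr, 2000, Vic, 2)}
Natural join on sid: {(23, Lyra, 1999, Bo, 14, 25), (23, Lyra, 1999, Bo, 14, 27), (23, Lyra, 1999, Gus, 6, 25), (23, Lyra, 1999, Gus, 6, 27), (23, Lyra, 1999, Vic, 36, 25), (23, Lyra, 1999, Vic, 36, 27), (23, Lyra, 2000, Dee, 26, 25), (23, Lyra, 2000, Dee, 26, 27), (23, Lyra, 2000, Eve, 39, 25), (23, Lyra, 2000, Eve, 39, 27), (23, Lyra, 2000, Ola, 21, 25), (23, Lyra, 2000, Ola, 21, 27), (23, Lyra, 2000, Vic, 2, 25), (23, Lyra, 2000, Vic, 2, 27), (25, Nova, 2000, Dee, 26, 7), (25, Nova, 2000, Eve, 39, 7), (25, Nova, 2000, Ola, 21, 7), (25, Nova, 2000, Vic, 2, 7)}
π[aname, role]: project onto (aname, role) (8 duplicate(s) eliminated) → {(Bo, Lyra), (Dee, Lyra), (Dee, Nova), (Eve, Lyra), (Eve, Nova), (Gus, Lyra), (Ola, Lyra), (Ola, Nova), (Vic, Lyra), (Vic, Nova)}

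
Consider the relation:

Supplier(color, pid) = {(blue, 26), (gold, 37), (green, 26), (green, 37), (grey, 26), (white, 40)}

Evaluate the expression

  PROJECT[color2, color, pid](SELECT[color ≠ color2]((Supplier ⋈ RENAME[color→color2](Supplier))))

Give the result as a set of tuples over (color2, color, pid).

ρ[color→color2]: schema becomes (color2, pid); tuples unchanged.
Natural join on pid: {(blue, 26, blue), (blue, 26, green), (blue, 26, grey), (gold, 37, gold), (gold, 37, green), (green, 26, blue), (green, 26, green), (green, 26, grey), (green, 37, gold), (green, 37, green), (grey, 26, blue), (grey, 26, green), (grey, 26, grey), (white, 40, white)}
Filtering on color ≠ color2 leaves {(blue, 26, green), (blue, 26, grey), (gold, 37, green), (green, 26, blue), (green, 26, grey), (green, 37, gold), (grey, 26, blue), (grey, 26, green)}.
π_{color2, color, pid} gives {(blue, green, 26), (blue, grey, 26), (gold, green, 37), (green, blue, 26), (green, gold, 37), (green, grey, 26), (grey, blue, 26), (grey, green, 26)}.

{(blue, green, 26), (blue, grey, 26), (gold, green, 37), (green, blue, 26), (green, gold, 37), (green, grey, 26), (grey, blue, 26), (grey, green, 26)}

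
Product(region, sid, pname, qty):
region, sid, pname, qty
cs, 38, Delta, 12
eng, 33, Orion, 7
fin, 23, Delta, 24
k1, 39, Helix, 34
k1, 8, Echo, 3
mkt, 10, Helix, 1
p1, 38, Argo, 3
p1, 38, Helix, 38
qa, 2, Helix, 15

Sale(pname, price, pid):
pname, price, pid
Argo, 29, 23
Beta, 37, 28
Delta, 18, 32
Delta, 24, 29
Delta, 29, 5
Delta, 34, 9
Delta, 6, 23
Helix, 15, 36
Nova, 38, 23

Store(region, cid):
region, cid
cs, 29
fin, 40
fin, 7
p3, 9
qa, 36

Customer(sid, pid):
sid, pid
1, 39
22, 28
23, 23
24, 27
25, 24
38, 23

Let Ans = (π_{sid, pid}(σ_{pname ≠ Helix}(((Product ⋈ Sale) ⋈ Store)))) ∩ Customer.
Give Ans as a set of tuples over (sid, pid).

{(23, 23), (38, 23)}

Natural join on pname: {(cs, 38, Delta, 12, 18, 32), (cs, 38, Delta, 12, 24, 29), (cs, 38, Delta, 12, 29, 5), (cs, 38, Delta, 12, 34, 9), (cs, 38, Delta, 12, 6, 23), (fin, 23, Delta, 24, 18, 32), (fin, 23, Delta, 24, 24, 29), (fin, 23, Delta, 24, 29, 5), (fin, 23, Delta, 24, 34, 9), (fin, 23, Delta, 24, 6, 23), (k1, 39, Helix, 34, 15, 36), (mkt, 10, Helix, 1, 15, 36), (p1, 38, Argo, 3, 29, 23), (p1, 38, Helix, 38, 15, 36), (qa, 2, Helix, 15, 15, 36)}
Natural join on region: {(cs, 38, Delta, 12, 18, 32, 29), (cs, 38, Delta, 12, 24, 29, 29), (cs, 38, Delta, 12, 29, 5, 29), (cs, 38, Delta, 12, 34, 9, 29), (cs, 38, Delta, 12, 6, 23, 29), (fin, 23, Delta, 24, 18, 32, 40), (fin, 23, Delta, 24, 18, 32, 7), (fin, 23, Delta, 24, 24, 29, 40), (fin, 23, Delta, 24, 24, 29, 7), (fin, 23, Delta, 24, 29, 5, 40), (fin, 23, Delta, 24, 29, 5, 7), (fin, 23, Delta, 24, 34, 9, 40), (fin, 23, Delta, 24, 34, 9, 7), (fin, 23, Delta, 24, 6, 23, 40), (fin, 23, Delta, 24, 6, 23, 7), (qa, 2, Helix, 15, 15, 36, 36)}
σ[pname ≠ Helix]: keep tuples satisfying pname ≠ Helix → {(cs, 38, Delta, 12, 18, 32, 29), (cs, 38, Delta, 12, 24, 29, 29), (cs, 38, Delta, 12, 29, 5, 29), (cs, 38, Delta, 12, 34, 9, 29), (cs, 38, Delta, 12, 6, 23, 29), (fin, 23, Delta, 24, 18, 32, 40), (fin, 23, Delta, 24, 18, 32, 7), (fin, 23, Delta, 24, 24, 29, 40), (fin, 23, Delta, 24, 24, 29, 7), (fin, 23, Delta, 24, 29, 5, 40), (fin, 23, Delta, 24, 29, 5, 7), (fin, 23, Delta, 24, 34, 9, 40), (fin, 23, Delta, 24, 34, 9, 7), (fin, 23, Delta, 24, 6, 23, 40), (fin, 23, Delta, 24, 6, 23, 7)}
Keep only column(s) sid, pid (5 duplicate(s) eliminated): {(23, 23), (23, 29), (23, 32), (23, 5), (23, 9), (38, 23), (38, 29), (38, 32), (38, 5), (38, 9)}
Set intersection of the two operands is {(23, 23), (38, 23)}.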